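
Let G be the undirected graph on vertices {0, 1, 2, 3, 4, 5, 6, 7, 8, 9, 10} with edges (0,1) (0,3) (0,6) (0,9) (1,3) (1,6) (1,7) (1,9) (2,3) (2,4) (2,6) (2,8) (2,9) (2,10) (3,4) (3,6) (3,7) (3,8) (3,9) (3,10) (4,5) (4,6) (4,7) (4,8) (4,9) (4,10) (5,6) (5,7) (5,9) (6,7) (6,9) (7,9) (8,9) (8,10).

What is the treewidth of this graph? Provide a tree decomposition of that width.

Treewidth 4.
One optimal decomposition is:
Bags: B1 = {3, 4, 6, 7, 9}  B2 = {1, 3, 6, 7, 9}  B3 = {4, 5, 6, 7, 9}  B4 = {0, 1, 3, 6, 9}  B5 = {2, 3, 4, 6, 9}  B6 = {2, 3, 4, 8, 9}  B7 = {2, 3, 4, 8, 10}
Tree: B1–B2, B1–B3, B2–B4, B1–B5, B5–B6, B6–B7

Every bag has size at most 5, so the width is 5 − 1 = 4 and tw(G) ≤ 4. Conversely, {2, 3, 4, 8, 9} is a clique of size 5, and the vertices of any clique must share a bag in every tree decomposition; so some bag has ≥ 5 vertices and tw(G) ≥ 4. The upper and lower bounds meet at 4, so that is the treewidth.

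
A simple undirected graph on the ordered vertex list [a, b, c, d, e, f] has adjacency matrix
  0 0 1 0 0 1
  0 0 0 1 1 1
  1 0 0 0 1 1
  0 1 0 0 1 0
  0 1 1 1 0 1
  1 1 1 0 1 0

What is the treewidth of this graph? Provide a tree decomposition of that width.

Treewidth 2.
One optimal decomposition is:
Bags: B1 = {b, e, f}  B2 = {b, d, e}  B3 = {c, e, f}  B4 = {a, c, f}
Tree: B1–B2, B1–B3, B3–B4

Every bag has size at most 3, so the width is 3 − 1 = 2 and tw(G) ≤ 2. Conversely, {b, d, e} is a clique of size 3, and the vertices of any clique must share a bag in every tree decomposition; so some bag has ≥ 3 vertices and tw(G) ≥ 2. Hence tw(G) = 2 exactly.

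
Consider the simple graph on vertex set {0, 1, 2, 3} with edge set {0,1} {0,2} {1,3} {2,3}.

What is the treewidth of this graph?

2

A width-2 tree decomposition is:
Bags: B1 = {0, 1, 2}  B2 = {1, 2, 3}
Tree: B1–B2
Each bag holds 3 vertices, so the decomposition has width 2, which upper-bounds the treewidth. For the lower bound, G contains the cycle 1–0–2–3–1, so G is not a forest; only forests have treewidth ≤ 1, hence tw(G) ≥ 2. The upper and lower bounds meet at 2, so that is the treewidth.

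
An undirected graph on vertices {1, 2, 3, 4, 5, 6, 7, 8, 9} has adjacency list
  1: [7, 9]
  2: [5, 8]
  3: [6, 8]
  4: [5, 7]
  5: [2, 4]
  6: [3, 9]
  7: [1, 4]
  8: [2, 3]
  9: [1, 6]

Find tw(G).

2

A width-2 tree decomposition is:
Bags: B1 = {1, 7, 9}  B2 = {4, 7, 9}  B3 = {4, 5, 9}  B4 = {2, 5, 9}  B5 = {2, 8, 9}  B6 = {3, 8, 9}  B7 = {3, 6, 9}
Tree: B1–B2, B2–B3, B3–B4, B4–B5, B5–B6, B6–B7
Each bag holds 3 vertices, so the decomposition has width 2, which upper-bounds the treewidth. For the lower bound, G contains the cycle 9–1–7–4–5–2–8–3–6–9, so G is not a forest; only forests have treewidth ≤ 1, hence tw(G) ≥ 2. The upper and lower bounds meet at 2, so that is the treewidth.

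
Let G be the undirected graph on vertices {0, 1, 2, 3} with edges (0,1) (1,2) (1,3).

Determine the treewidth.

1

A width-1 tree decomposition is:
Bags: B1 = {1, 3}  B2 = {1, 2}  B3 = {0, 1}
Tree: B1–B2, B2–B3
Each bag holds 2 vertices, so the decomposition has width 1, which upper-bounds the treewidth. Any graph with an edge has treewidth ≥ 1, and G has the edge 1–3. Therefore the treewidth is 1.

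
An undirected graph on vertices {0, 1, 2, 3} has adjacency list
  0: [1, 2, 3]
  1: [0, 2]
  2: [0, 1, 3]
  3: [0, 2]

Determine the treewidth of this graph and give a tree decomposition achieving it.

The largest bag has 3 vertices, giving width 2; this decomposition certifies tw(G) ≤ 2. For the lower bound, the 3 vertices {0, 1, 2} are pairwise adjacent, and any tree decomposition puts a clique entirely inside one bag — forcing width ≥ 2. Hence tw(G) = 2 exactly.

Treewidth 2.
One optimal decomposition is:
Bags: B1 = {0, 2, 3}  B2 = {0, 1, 2}
Tree: B1–B2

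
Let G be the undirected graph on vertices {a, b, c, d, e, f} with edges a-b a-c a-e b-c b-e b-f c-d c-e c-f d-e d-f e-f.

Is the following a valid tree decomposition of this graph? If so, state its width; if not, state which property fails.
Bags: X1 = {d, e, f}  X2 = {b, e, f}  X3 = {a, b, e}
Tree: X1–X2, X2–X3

A tree decomposition must satisfy three properties: every vertex lies in some bag; for every edge, both endpoints lie together in some bag; and for every vertex, the bags containing it form a connected subtree. Here vertex c appears in no bag, so the decomposition is invalid.

No — vertex c appears in no bag.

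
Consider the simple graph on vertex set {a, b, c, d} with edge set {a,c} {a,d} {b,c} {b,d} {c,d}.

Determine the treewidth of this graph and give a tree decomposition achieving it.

Treewidth 2.
One such decomposition:
Bags: B1 = {a, c, d}  B2 = {b, c, d}
Tree: B1–B2

The largest bag has 3 vertices, giving width 2; this decomposition certifies tw(G) ≤ 2. Conversely, {a, c, d} is a clique of size 3, and the vertices of any clique must share a bag in every tree decomposition; so some bag has ≥ 3 vertices and tw(G) ≥ 2. Therefore the treewidth is 2.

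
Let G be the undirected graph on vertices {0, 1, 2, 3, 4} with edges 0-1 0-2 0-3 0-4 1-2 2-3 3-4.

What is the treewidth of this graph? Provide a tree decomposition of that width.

The largest bag has 3 vertices, giving width 2; this decomposition certifies tw(G) ≤ 2. Conversely, {0, 1, 2} is a clique of size 3, and the vertices of any clique must share a bag in every tree decomposition; so some bag has ≥ 3 vertices and tw(G) ≥ 2. Hence tw(G) = 2 exactly.

Treewidth 2.
One optimal decomposition is:
Bags: B1 = {0, 2, 3}  B2 = {0, 3, 4}  B3 = {0, 1, 2}
Tree: B1–B2, B1–B3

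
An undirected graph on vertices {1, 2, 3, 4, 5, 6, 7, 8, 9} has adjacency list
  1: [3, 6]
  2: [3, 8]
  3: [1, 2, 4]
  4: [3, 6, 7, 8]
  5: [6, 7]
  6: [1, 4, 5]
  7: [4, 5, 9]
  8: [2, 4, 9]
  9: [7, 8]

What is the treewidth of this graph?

3

A width-3 tree decomposition is:
Bags: B1 = {2, 7, 8, 9}  B2 = {2, 4, 7, 8}  B3 = {2, 3, 4, 7}  B4 = {3, 4, 5, 7}  B5 = {3, 4, 5, 6}  B6 = {1, 3, 5, 6}
Tree: B1–B2, B2–B3, B3–B4, B4–B5, B5–B6
Each bag holds 4 vertices, so the decomposition has width 3, which upper-bounds the treewidth. For the lower bound: the 4 vertex sets {2,8,9}, {7}, {4}, {1,3,5,6} are disjoint, each induces a connected subgraph, and every pair is joined by at least one edge of G. Contracting each set to a single vertex therefore yields K_{4} as a minor, and since treewidth is minor-monotone, tw(G) ≥ tw(K_{4}) = 3. Hence tw(G) = 3 exactly.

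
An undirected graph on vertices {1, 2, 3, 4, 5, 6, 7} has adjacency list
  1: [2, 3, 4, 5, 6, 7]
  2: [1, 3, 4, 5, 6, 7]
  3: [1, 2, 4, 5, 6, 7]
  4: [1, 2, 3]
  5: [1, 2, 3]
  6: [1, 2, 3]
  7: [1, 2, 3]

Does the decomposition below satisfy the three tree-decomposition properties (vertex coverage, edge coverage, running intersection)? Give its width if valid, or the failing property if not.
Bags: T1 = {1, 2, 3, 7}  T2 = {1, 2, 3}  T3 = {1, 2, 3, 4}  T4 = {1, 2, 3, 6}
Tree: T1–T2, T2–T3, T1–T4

A tree decomposition must satisfy three properties: every vertex lies in some bag; for every edge, both endpoints lie together in some bag; and for every vertex, the bags containing it form a connected subtree. Here vertex 5 appears in no bag, so the decomposition is invalid.

No — vertex 5 appears in no bag.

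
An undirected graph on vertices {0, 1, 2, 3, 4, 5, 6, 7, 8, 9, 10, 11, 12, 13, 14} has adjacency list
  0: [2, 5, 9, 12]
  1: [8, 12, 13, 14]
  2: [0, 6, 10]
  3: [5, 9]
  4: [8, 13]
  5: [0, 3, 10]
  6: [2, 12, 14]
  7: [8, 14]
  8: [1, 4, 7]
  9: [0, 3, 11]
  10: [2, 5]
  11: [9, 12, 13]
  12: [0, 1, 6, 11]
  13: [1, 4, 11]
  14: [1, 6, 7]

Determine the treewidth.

A width-3 tree decomposition is:
Bags: B1 = {4, 7, 8, 13}  B2 = {1, 7, 8, 13}  B3 = {1, 7, 13, 14}  B4 = {1, 11, 13, 14}  B5 = {1, 11, 12, 14}  B6 = {6, 11, 12, 14}  B7 = {6, 9, 11, 12}  B8 = {0, 6, 9, 12}  B9 = {0, 2, 6, 9}  B10 = {0, 2, 3, 9}  B11 = {0, 2, 3, 5}  B12 = {2, 3, 5, 10}
Tree: B1–B2, B2–B3, B3–B4, B4–B5, B5–B6, B6–B7, B7–B8, B8–B9, B9–B10, B10–B11, B11–B12
Each bag holds 4 vertices, so the decomposition has width 3, which upper-bounds the treewidth. For the lower bound: the 4 vertex sets {4,7,8}, {13}, {1}, {6,11,12,14} are disjoint, each induces a connected subgraph, and every pair is joined by at least one edge of G. Contracting each set to a single vertex therefore yields K_{4} as a minor, and since treewidth is minor-monotone, tw(G) ≥ tw(K_{4}) = 3. Hence tw(G) = 3 exactly.

3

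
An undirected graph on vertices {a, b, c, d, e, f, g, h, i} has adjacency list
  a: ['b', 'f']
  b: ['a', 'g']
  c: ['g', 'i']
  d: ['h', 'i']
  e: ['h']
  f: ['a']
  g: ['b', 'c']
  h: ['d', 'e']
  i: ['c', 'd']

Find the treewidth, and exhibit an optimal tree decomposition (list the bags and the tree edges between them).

Each bag holds 2 vertices, so the decomposition has width 1, which upper-bounds the treewidth. Since G has at least one edge (e.g. e–h), it is not an edgeless graph, so tw(G) ≥ 1. Hence tw(G) = 1 exactly.

Treewidth 1.
Bags: B1 = {e, h}  B2 = {d, h}  B3 = {d, i}  B4 = {c, i}  B5 = {c, g}  B6 = {b, g}  B7 = {a, b}  B8 = {a, f}
Tree: B1–B2, B2–B3, B3–B4, B4–B5, B5–B6, B6–B7, B7–B8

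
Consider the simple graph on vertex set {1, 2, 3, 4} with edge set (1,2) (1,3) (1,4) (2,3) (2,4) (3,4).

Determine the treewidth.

A width-3 tree decomposition is:
Bags: B1 = {1, 2, 3, 4}
Tree: (single bag)
A single bag containing all 4 vertices is trivially a valid decomposition of width 3. On the other hand G contains the 4-clique {1, 2, 3, 4}. A clique must lie in a single bag of any decomposition, so no decomposition can have width below 3. Combining the bounds, tw(G) = 3.

3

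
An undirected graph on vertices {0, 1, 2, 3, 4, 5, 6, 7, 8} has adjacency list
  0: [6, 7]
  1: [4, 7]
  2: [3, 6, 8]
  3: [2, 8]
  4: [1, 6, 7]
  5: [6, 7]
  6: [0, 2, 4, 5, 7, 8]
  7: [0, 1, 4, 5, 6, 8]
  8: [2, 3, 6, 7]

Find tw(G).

2

A width-2 tree decomposition is:
Bags: B1 = {6, 7, 8}  B2 = {4, 6, 7}  B3 = {2, 6, 8}  B4 = {0, 6, 7}  B5 = {5, 6, 7}  B6 = {2, 3, 8}  B7 = {1, 4, 7}
Tree: B1–B2, B1–B3, B1–B4, B2–B5, B3–B6, B2–B7
Every bag has size at most 3, so the width is 3 − 1 = 2 and tw(G) ≤ 2. For the lower bound, the 3 vertices {1, 4, 7} are pairwise adjacent, and any tree decomposition puts a clique entirely inside one bag — forcing width ≥ 2. Therefore the treewidth is 2.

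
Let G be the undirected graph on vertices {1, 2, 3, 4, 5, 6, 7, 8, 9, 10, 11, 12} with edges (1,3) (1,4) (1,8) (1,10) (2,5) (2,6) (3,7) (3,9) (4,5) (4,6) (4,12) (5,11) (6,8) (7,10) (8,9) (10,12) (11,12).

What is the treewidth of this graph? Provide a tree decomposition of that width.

Each bag holds 4 vertices, so the decomposition has width 3, which upper-bounds the treewidth. For the lower bound: the 4 vertex sets {2,5,11}, {6}, {4}, {1,8,10,12} are disjoint, each induces a connected subgraph, and every pair is joined by at least one edge of G. Contracting each set to a single vertex therefore yields K_{4} as a minor, and since treewidth is minor-monotone, tw(G) ≥ tw(K_{4}) = 3. Hence tw(G) = 3 exactly.

Treewidth 3.
Bags: B1 = {2, 5, 6, 11}  B2 = {4, 5, 6, 11}  B3 = {4, 6, 11, 12}  B4 = {4, 6, 8, 12}  B5 = {1, 4, 8, 12}  B6 = {1, 8, 10, 12}  B7 = {1, 8, 9, 10}  B8 = {1, 3, 9, 10}  B9 = {3, 7, 9, 10}
Tree: B1–B2, B2–B3, B3–B4, B4–B5, B5–B6, B6–B7, B7–B8, B8–B9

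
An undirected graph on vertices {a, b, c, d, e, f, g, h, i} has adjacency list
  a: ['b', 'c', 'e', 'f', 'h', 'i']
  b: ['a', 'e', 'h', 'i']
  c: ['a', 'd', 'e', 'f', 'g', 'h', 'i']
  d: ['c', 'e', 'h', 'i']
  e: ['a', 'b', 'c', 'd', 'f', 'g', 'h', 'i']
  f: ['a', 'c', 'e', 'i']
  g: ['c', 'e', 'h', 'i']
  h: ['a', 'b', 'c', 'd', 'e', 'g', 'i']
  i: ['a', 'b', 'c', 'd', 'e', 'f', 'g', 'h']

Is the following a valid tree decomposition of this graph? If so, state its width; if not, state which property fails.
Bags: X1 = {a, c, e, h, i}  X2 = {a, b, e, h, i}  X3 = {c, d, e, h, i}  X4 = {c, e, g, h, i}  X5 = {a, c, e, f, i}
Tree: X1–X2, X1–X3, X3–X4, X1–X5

Every vertex of G appears in some bag (union = {a, b, c, d, e, f, g, h, i}); every edge is covered by a bag; and for each vertex v the set of bags containing v is connected in the bag tree. The decomposition is therefore valid. The largest bag has 5 vertices, so the width is 4.

Yes; width 4.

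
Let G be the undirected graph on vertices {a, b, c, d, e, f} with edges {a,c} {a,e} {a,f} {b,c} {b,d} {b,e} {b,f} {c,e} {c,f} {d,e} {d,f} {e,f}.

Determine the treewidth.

3

A width-3 tree decomposition is:
Bags: B1 = {b, c, e, f}  B2 = {b, d, e, f}  B3 = {a, c, e, f}
Tree: B1–B2, B1–B3
Every bag has size at most 4, so the width is 4 − 1 = 3 and tw(G) ≤ 3. Conversely, {b, d, e, f} is a clique of size 4, and the vertices of any clique must share a bag in every tree decomposition; so some bag has ≥ 4 vertices and tw(G) ≥ 3. Combining the bounds, tw(G) = 3.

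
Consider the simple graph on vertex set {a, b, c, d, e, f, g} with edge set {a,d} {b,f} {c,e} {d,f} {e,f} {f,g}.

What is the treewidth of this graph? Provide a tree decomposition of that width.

Each bag holds 2 vertices, so the decomposition has width 1, which upper-bounds the treewidth. G has an edge, so its treewidth is at least 1. Therefore the treewidth is 1.

Treewidth 1.
Bags: B1 = {d, f}  B2 = {e, f}  B3 = {c, e}  B4 = {b, f}  B5 = {f, g}  B6 = {a, d}
Tree: B1–B2, B2–B3, B2–B4, B4–B5, B1–B6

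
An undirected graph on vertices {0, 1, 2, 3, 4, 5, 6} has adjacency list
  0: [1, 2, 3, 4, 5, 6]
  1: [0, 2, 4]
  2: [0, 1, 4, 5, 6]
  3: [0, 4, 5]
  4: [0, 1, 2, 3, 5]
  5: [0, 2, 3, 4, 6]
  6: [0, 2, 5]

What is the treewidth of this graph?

3

A width-3 tree decomposition is:
Bags: B1 = {0, 2, 4, 5}  B2 = {0, 2, 5, 6}  B3 = {0, 1, 2, 4}  B4 = {0, 3, 4, 5}
Tree: B1–B2, B1–B3, B1–B4
Each bag holds 4 vertices, so the decomposition has width 3, which upper-bounds the treewidth. For the lower bound, the 4 vertices {0, 1, 2, 4} are pairwise adjacent, and any tree decomposition puts a clique entirely inside one bag — forcing width ≥ 3. Therefore the treewidth is 3.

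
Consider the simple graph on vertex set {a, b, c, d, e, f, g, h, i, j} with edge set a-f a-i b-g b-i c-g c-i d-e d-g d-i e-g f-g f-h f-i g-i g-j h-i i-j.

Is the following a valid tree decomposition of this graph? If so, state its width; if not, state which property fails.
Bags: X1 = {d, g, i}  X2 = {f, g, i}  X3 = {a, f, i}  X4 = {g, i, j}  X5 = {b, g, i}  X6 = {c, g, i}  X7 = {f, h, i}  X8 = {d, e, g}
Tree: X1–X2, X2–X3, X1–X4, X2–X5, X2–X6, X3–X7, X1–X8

Checking the three conditions: (i) the bags cover all of {a, b, c, d, e, f, g, h, i, j}; (ii) for each edge, some bag contains both endpoints; (iii) the bags containing any fixed vertex form a subtree. All hold, so the decomposition is valid with width 3 − 1 = 2.

Yes; width 2.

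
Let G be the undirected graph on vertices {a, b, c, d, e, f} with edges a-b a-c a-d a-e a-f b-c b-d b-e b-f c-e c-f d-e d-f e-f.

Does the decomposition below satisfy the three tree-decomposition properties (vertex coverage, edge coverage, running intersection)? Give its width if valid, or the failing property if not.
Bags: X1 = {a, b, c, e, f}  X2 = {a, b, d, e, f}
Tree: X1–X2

Yes; width 4.

Every vertex of G appears in some bag (union = {a, b, c, d, e, f}); every edge is covered by a bag; and for each vertex v the set of bags containing v is connected in the bag tree. The decomposition is therefore valid. The largest bag has 5 vertices, so the width is 4.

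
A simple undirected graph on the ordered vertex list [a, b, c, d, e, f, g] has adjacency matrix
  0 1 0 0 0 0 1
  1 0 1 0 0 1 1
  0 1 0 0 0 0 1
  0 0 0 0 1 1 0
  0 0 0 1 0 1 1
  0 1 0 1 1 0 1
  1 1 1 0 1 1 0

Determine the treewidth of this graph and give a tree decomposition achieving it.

Treewidth 2.
One such decomposition:
Bags: B1 = {a, b, g}  B2 = {b, f, g}  B3 = {e, f, g}  B4 = {b, c, g}  B5 = {d, e, f}
Tree: B1–B2, B2–B3, B2–B4, B3–B5

Each bag holds 3 vertices, so the decomposition has width 2, which upper-bounds the treewidth. Conversely, {d, e, f} is a clique of size 3, and the vertices of any clique must share a bag in every tree decomposition; so some bag has ≥ 3 vertices and tw(G) ≥ 2. Hence tw(G) = 2 exactly.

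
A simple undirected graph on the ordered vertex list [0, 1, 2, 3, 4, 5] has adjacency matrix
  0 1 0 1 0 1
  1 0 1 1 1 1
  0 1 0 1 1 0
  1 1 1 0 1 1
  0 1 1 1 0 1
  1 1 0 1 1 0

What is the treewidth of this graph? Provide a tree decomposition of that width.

Treewidth 3.
Bags: B1 = {0, 1, 3, 5}  B2 = {1, 3, 4, 5}  B3 = {1, 2, 3, 4}
Tree: B1–B2, B2–B3

The largest bag has 4 vertices, giving width 3; this decomposition certifies tw(G) ≤ 3. On the other hand G contains the 4-clique {0, 1, 3, 5}. A clique must lie in a single bag of any decomposition, so no decomposition can have width below 3. Combining the bounds, tw(G) = 3.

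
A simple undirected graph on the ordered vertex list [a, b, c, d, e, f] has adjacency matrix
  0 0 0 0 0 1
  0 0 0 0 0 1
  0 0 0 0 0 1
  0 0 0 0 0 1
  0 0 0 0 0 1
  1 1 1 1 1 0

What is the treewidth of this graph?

A width-1 tree decomposition is:
Bags: B1 = {c, f}  B2 = {e, f}  B3 = {d, f}  B4 = {a, f}  B5 = {b, f}
Tree: B1–B2, B1–B3, B2–B4, B3–B5
Each bag holds 2 vertices, so the decomposition has width 1, which upper-bounds the treewidth. Any graph with an edge has treewidth ≥ 1, and G has the edge f–c. The upper and lower bounds meet at 1, so that is the treewidth.

1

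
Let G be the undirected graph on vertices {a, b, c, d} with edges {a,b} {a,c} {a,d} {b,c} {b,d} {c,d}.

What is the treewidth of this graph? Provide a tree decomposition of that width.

With just one bag of size 4, the width is 4 − 1 = 3, so tw(G) ≤ 3. On the other hand G contains the 4-clique {a, b, c, d}. A clique must lie in a single bag of any decomposition, so no decomposition can have width below 3. The upper and lower bounds meet at 3, so that is the treewidth.

Treewidth 3.
One optimal decomposition is:
Bags: B1 = {a, b, c, d}
Tree: (single bag)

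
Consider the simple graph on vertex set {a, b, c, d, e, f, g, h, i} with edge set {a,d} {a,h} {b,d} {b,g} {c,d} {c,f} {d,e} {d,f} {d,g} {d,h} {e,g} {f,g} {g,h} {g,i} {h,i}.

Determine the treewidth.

A width-2 tree decomposition is:
Bags: B1 = {b, d, g}  B2 = {d, e, g}  B3 = {d, f, g}  B4 = {c, d, f}  B5 = {d, g, h}  B6 = {g, h, i}  B7 = {a, d, h}
Tree: B1–B2, B1–B3, B3–B4, B2–B5, B5–B6, B5–B7
Each bag holds 3 vertices, so the decomposition has width 2, which upper-bounds the treewidth. On the other hand G contains the 3-clique {d, e, g}. A clique must lie in a single bag of any decomposition, so no decomposition can have width below 2. Hence tw(G) = 2 exactly.

2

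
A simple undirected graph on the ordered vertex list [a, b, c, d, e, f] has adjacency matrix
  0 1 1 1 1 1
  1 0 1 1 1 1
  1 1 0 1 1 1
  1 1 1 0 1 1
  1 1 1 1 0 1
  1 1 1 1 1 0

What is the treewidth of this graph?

A width-5 tree decomposition is:
Bags: B1 = {a, b, c, d, e, f}
Tree: (single bag)
A single bag containing all 6 vertices is trivially a valid decomposition of width 5. On the other hand G contains the 6-clique {a, b, c, d, e, f}. A clique must lie in a single bag of any decomposition, so no decomposition can have width below 5. Hence tw(G) = 5 exactly.

5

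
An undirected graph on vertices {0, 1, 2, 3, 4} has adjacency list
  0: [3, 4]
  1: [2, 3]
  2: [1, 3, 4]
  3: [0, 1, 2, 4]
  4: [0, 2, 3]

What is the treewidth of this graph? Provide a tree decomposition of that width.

Treewidth 2.
One such decomposition:
Bags: B1 = {2, 3, 4}  B2 = {0, 3, 4}  B3 = {1, 2, 3}
Tree: B1–B2, B1–B3

Every bag has size at most 3, so the width is 3 − 1 = 2 and tw(G) ≤ 2. On the other hand G contains the 3-clique {0, 3, 4}. A clique must lie in a single bag of any decomposition, so no decomposition can have width below 2. Hence tw(G) = 2 exactly.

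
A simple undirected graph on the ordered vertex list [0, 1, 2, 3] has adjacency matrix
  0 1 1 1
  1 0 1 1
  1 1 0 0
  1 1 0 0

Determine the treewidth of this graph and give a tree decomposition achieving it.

Treewidth 2.
Bags: B1 = {0, 1, 2}  B2 = {0, 1, 3}
Tree: B1–B2

Every bag has size at most 3, so the width is 3 − 1 = 2 and tw(G) ≤ 2. For the lower bound, the 3 vertices {0, 1, 2} are pairwise adjacent, and any tree decomposition puts a clique entirely inside one bag — forcing width ≥ 2. The upper and lower bounds meet at 2, so that is the treewidth.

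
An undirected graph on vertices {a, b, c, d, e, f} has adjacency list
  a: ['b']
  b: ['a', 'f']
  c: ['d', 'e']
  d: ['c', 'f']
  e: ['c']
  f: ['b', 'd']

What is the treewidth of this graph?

1

A width-1 tree decomposition is:
Bags: B1 = {a, b}  B2 = {b, f}  B3 = {d, f}  B4 = {c, d}  B5 = {c, e}
Tree: B1–B2, B2–B3, B3–B4, B4–B5
Each bag holds 2 vertices, so the decomposition has width 1, which upper-bounds the treewidth. Since G has at least one edge (e.g. a–b), it is not an edgeless graph, so tw(G) ≥ 1. Hence tw(G) = 1 exactly.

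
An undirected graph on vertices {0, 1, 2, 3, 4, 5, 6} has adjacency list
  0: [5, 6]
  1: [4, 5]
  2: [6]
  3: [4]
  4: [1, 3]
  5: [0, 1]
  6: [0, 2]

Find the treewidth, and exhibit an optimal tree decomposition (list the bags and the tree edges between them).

The largest bag has 2 vertices, giving width 1; this decomposition certifies tw(G) ≤ 1. Any graph with an edge has treewidth ≥ 1, and G has the edge 2–6. Combining the bounds, tw(G) = 1.

Treewidth 1.
Bags: B1 = {2, 6}  B2 = {0, 6}  B3 = {0, 5}  B4 = {1, 5}  B5 = {1, 4}  B6 = {3, 4}
Tree: B1–B2, B2–B3, B3–B4, B4–B5, B5–B6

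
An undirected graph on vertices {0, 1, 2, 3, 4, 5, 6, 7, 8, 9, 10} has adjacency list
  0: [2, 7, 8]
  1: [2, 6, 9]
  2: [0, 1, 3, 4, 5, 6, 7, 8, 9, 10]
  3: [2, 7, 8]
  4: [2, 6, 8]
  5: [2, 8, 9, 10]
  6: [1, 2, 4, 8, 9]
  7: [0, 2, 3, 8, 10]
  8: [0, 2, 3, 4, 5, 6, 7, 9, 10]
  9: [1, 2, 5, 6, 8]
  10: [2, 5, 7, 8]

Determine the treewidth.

3

A width-3 tree decomposition is:
Bags: B1 = {2, 6, 8, 9}  B2 = {2, 5, 8, 9}  B3 = {2, 5, 8, 10}  B4 = {2, 4, 6, 8}  B5 = {2, 7, 8, 10}  B6 = {0, 2, 7, 8}  B7 = {1, 2, 6, 9}  B8 = {2, 3, 7, 8}
Tree: B1–B2, B2–B3, B1–B4, B3–B5, B5–B6, B1–B7, B6–B8
Each bag holds 4 vertices, so the decomposition has width 3, which upper-bounds the treewidth. Conversely, {2, 4, 6, 8} is a clique of size 4, and the vertices of any clique must share a bag in every tree decomposition; so some bag has ≥ 4 vertices and tw(G) ≥ 3. The upper and lower bounds meet at 3, so that is the treewidth.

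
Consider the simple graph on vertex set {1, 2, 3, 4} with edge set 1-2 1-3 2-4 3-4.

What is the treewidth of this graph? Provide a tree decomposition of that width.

The largest bag has 3 vertices, giving width 2; this decomposition certifies tw(G) ≤ 2. For the lower bound, G contains the cycle 4–2–1–3–4, so G is not a forest; only forests have treewidth ≤ 1, hence tw(G) ≥ 2. Hence tw(G) = 2 exactly.

Treewidth 2.
Bags: B1 = {1, 2, 4}  B2 = {1, 3, 4}
Tree: B1–B2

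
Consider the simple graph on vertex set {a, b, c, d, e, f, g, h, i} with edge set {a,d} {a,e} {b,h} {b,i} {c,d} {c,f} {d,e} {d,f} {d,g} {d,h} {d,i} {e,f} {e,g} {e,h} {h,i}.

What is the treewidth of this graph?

A width-2 tree decomposition is:
Bags: B1 = {d, e, h}  B2 = {d, e, g}  B3 = {d, h, i}  B4 = {d, e, f}  B5 = {b, h, i}  B6 = {c, d, f}  B7 = {a, d, e}
Tree: B1–B2, B1–B3, B2–B4, B3–B5, B4–B6, B2–B7
Every bag has size at most 3, so the width is 3 − 1 = 2 and tw(G) ≤ 2. For the lower bound, the 3 vertices {d, e, g} are pairwise adjacent, and any tree decomposition puts a clique entirely inside one bag — forcing width ≥ 2. The upper and lower bounds meet at 2, so that is the treewidth.

2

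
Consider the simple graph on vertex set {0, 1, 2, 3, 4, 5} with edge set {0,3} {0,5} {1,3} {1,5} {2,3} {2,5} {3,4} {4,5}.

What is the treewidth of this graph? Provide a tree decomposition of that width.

Every bag has size at most 3, so the width is 3 − 1 = 2 and tw(G) ≤ 2. For the lower bound, G contains the cycle 3–4–5–0–3, so G is not a forest; only forests have treewidth ≤ 1, hence tw(G) ≥ 2. Combining the bounds, tw(G) = 2.

Treewidth 2.
One such decomposition:
Bags: B1 = {3, 4, 5}  B2 = {0, 3, 5}  B3 = {1, 3, 5}  B4 = {2, 3, 5}
Tree: B1–B2, B2–B3, B3–B4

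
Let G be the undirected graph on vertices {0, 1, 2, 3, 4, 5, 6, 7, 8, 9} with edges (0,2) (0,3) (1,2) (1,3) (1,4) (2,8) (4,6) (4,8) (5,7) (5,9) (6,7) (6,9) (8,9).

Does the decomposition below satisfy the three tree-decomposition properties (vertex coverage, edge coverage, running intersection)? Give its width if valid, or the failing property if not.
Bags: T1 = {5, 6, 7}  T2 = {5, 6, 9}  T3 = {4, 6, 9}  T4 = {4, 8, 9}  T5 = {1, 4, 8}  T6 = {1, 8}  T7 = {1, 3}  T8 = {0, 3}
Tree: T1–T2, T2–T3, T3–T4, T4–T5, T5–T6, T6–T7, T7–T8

No — vertex 2 appears in no bag.

A tree decomposition must satisfy three properties: every vertex lies in some bag; for every edge, both endpoints lie together in some bag; and for every vertex, the bags containing it form a connected subtree. Here vertex 2 appears in no bag, so the decomposition is invalid.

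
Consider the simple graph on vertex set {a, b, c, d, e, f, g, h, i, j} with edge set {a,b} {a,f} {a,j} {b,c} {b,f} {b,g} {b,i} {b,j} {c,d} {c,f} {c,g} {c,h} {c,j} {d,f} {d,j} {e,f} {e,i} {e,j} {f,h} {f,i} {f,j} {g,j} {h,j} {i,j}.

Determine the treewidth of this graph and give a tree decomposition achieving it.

Every bag has size at most 4, so the width is 4 − 1 = 3 and tw(G) ≤ 3. Conversely, {b, c, g, j} is a clique of size 4, and the vertices of any clique must share a bag in every tree decomposition; so some bag has ≥ 4 vertices and tw(G) ≥ 3. Hence tw(G) = 3 exactly.

Treewidth 3.
Bags: B1 = {b, f, i, j}  B2 = {b, c, f, j}  B3 = {c, f, h, j}  B4 = {e, f, i, j}  B5 = {a, b, f, j}  B6 = {b, c, g, j}  B7 = {c, d, f, j}
Tree: B1–B2, B2–B3, B1–B4, B1–B5, B2–B6, B3–B7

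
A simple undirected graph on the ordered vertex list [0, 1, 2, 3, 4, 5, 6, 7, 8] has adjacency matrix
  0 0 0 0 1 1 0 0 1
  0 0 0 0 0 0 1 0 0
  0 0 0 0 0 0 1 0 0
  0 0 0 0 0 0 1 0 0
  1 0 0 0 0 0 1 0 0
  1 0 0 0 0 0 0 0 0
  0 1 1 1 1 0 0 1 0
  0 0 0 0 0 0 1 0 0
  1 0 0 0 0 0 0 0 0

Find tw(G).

1

A width-1 tree decomposition is:
Bags: B1 = {0, 4}  B2 = {0, 5}  B3 = {4, 6}  B4 = {0, 8}  B5 = {1, 6}  B6 = {3, 6}  B7 = {6, 7}  B8 = {2, 6}
Tree: B1–B2, B1–B3, B1–B4, B3–B5, B3–B6, B3–B7, B7–B8
Every bag has size at most 2, so the width is 2 − 1 = 1 and tw(G) ≤ 1. Since G has at least one edge (e.g. 4–0), it is not an edgeless graph, so tw(G) ≥ 1. The upper and lower bounds meet at 1, so that is the treewidth.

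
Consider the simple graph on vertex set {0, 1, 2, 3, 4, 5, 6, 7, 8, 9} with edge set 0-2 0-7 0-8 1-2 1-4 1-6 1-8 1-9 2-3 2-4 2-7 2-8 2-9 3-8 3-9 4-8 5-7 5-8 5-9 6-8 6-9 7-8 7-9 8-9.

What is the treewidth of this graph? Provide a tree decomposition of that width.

The largest bag has 4 vertices, giving width 3; this decomposition certifies tw(G) ≤ 3. On the other hand G contains the 4-clique {0, 2, 7, 8}. A clique must lie in a single bag of any decomposition, so no decomposition can have width below 3. Hence tw(G) = 3 exactly.

Treewidth 3.
One such decomposition:
Bags: B1 = {2, 7, 8, 9}  B2 = {2, 3, 8, 9}  B3 = {1, 2, 8, 9}  B4 = {0, 2, 7, 8}  B5 = {5, 7, 8, 9}  B6 = {1, 2, 4, 8}  B7 = {1, 6, 8, 9}
Tree: B1–B2, B1–B3, B1–B4, B1–B5, B3–B6, B3–B7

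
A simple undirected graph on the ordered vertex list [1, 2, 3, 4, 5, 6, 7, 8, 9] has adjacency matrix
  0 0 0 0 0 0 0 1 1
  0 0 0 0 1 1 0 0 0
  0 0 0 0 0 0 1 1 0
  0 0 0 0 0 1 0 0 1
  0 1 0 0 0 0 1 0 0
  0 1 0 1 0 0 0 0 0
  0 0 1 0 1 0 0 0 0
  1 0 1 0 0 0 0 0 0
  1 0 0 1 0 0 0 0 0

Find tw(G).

2

A width-2 tree decomposition is:
Bags: B1 = {2, 5, 7}  B2 = {2, 6, 7}  B3 = {4, 6, 7}  B4 = {4, 7, 9}  B5 = {1, 7, 9}  B6 = {1, 7, 8}  B7 = {3, 7, 8}
Tree: B1–B2, B2–B3, B3–B4, B4–B5, B5–B6, B6–B7
The largest bag has 3 vertices, giving width 2; this decomposition certifies tw(G) ≤ 2. Since 7–5–2–6–4–9–1–8–3–7 is a cycle in G, G is not acyclic. Forests are exactly the graphs of treewidth ≤ 1, so tw(G) ≥ 2. Therefore the treewidth is 2.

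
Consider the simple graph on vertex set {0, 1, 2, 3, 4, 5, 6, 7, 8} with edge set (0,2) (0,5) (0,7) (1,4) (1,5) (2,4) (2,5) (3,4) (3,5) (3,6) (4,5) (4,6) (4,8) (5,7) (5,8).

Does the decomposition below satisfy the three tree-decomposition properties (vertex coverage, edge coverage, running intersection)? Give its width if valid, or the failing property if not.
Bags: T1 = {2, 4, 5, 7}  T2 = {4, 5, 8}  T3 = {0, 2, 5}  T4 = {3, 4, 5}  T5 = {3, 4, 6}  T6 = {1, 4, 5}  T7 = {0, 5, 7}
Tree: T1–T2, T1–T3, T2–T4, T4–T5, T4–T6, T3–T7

No — bags containing vertex 7 are not connected in the tree.

A tree decomposition must satisfy three properties: every vertex lies in some bag; for every edge, both endpoints lie together in some bag; and for every vertex, the bags containing it form a connected subtree. Here bags containing vertex 7 are not connected in the tree, so the decomposition is invalid.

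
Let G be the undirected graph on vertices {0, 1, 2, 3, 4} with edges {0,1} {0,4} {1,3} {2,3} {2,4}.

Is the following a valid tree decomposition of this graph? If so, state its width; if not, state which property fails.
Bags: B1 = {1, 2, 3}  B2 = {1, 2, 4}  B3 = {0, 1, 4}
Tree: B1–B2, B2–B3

Yes; width 2.

Every vertex of G appears in some bag (union = {0, 1, 2, 3, 4}); every edge is covered by a bag; and for each vertex v the set of bags containing v is connected in the bag tree. The decomposition is therefore valid. The largest bag has 3 vertices, so the width is 2.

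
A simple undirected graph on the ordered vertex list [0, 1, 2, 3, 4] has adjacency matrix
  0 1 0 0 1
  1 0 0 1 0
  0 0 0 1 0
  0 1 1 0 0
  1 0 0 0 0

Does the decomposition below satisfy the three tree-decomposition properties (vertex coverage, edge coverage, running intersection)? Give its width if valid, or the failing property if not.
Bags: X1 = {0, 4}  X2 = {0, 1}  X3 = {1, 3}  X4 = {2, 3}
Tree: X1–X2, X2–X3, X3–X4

Vertex coverage: the bags together contain {0, 1, 2, 3, 4}, the full vertex set. Edge coverage: each edge of G has both endpoints in at least one bag. Running intersection: for every vertex, the bags containing it form a connected subtree. All three properties hold, so this is a valid tree decomposition of width max|bag| − 1 = 1, and hence tw(G) ≤ 1.

Yes; width 1.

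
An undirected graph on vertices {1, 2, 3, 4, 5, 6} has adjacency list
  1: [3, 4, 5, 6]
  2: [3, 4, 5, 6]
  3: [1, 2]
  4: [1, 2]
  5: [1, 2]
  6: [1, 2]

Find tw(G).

A width-2 tree decomposition is:
Bags: B1 = {1, 2, 6}  B2 = {1, 2, 4}  B3 = {1, 2, 5}  B4 = {1, 2, 3}
Tree: B1–B2, B2–B3, B3–B4
Each bag holds 3 vertices, so the decomposition has width 2, which upper-bounds the treewidth. For the lower bound, G contains the cycle 1–6–2–4–1, so G is not a forest; only forests have treewidth ≤ 1, hence tw(G) ≥ 2. Combining the bounds, tw(G) = 2.

2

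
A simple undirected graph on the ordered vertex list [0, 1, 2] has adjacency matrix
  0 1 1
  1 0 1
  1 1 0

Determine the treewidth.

A width-2 tree decomposition is:
Bags: B1 = {0, 1, 2}
Tree: (single bag)
A single bag containing all 3 vertices is trivially a valid decomposition of width 2. On the other hand G contains the 3-clique {0, 1, 2}. A clique must lie in a single bag of any decomposition, so no decomposition can have width below 2. Combining the bounds, tw(G) = 2.

2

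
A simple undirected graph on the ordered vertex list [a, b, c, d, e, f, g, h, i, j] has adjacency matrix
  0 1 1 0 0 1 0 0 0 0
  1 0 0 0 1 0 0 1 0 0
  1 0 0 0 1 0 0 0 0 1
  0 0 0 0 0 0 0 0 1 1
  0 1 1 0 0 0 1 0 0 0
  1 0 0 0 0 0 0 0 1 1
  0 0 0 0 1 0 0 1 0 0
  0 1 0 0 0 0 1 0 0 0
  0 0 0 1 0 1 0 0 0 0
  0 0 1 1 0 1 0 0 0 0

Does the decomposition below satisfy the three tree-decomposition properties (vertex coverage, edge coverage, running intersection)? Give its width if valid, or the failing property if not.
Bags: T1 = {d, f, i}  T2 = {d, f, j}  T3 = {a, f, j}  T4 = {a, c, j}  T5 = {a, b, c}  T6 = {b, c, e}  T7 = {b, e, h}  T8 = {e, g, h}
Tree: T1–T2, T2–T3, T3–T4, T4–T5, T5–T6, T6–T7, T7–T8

Every vertex of G appears in some bag (union = {a, b, c, d, e, f, g, h, i, j}); every edge is covered by a bag; and for each vertex v the set of bags containing v is connected in the bag tree. The decomposition is therefore valid. The largest bag has 3 vertices, so the width is 2.

Yes; width 2.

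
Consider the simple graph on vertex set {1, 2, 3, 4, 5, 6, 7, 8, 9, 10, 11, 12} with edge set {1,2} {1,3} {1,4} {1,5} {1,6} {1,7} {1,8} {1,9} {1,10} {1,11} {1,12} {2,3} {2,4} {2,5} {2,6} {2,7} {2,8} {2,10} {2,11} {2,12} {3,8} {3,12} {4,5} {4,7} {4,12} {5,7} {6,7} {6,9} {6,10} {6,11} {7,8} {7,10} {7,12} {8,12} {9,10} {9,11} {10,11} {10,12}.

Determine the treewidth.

4

A width-4 tree decomposition is:
Bags: B1 = {1, 2, 7, 10, 12}  B2 = {1, 2, 7, 8, 12}  B3 = {1, 2, 6, 7, 10}  B4 = {1, 2, 6, 10, 11}  B5 = {1, 2, 4, 7, 12}  B6 = {1, 6, 9, 10, 11}  B7 = {1, 2, 3, 8, 12}  B8 = {1, 2, 4, 5, 7}
Tree: B1–B2, B1–B3, B3–B4, B1–B5, B4–B6, B2–B7, B5–B8
Each bag holds 5 vertices, so the decomposition has width 4, which upper-bounds the treewidth. Conversely, {1, 6, 9, 10, 11} is a clique of size 5, and the vertices of any clique must share a bag in every tree decomposition; so some bag has ≥ 5 vertices and tw(G) ≥ 4. Hence tw(G) = 4 exactly.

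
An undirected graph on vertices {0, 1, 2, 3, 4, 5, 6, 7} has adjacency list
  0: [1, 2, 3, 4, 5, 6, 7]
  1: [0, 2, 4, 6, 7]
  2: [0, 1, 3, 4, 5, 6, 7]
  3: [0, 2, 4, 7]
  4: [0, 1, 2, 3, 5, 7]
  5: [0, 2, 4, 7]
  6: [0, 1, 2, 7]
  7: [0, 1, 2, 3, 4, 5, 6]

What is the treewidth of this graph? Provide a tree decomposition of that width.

Every bag has size at most 5, so the width is 5 − 1 = 4 and tw(G) ≤ 4. On the other hand G contains the 5-clique {0, 1, 2, 4, 7}. A clique must lie in a single bag of any decomposition, so no decomposition can have width below 4. The upper and lower bounds meet at 4, so that is the treewidth.

Treewidth 4.
One optimal decomposition is:
Bags: B1 = {0, 1, 2, 4, 7}  B2 = {0, 1, 2, 6, 7}  B3 = {0, 2, 3, 4, 7}  B4 = {0, 2, 4, 5, 7}
Tree: B1–B2, B1–B3, B1–B4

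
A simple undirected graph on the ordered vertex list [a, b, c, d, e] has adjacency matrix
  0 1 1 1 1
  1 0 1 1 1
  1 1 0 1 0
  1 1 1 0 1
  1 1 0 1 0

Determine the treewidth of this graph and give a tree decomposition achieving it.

Treewidth 3.
One such decomposition:
Bags: B1 = {a, b, c, d}  B2 = {a, b, d, e}
Tree: B1–B2

Every bag has size at most 4, so the width is 4 − 1 = 3 and tw(G) ≤ 3. On the other hand G contains the 4-clique {a, b, d, e}. A clique must lie in a single bag of any decomposition, so no decomposition can have width below 3. Combining the bounds, tw(G) = 3.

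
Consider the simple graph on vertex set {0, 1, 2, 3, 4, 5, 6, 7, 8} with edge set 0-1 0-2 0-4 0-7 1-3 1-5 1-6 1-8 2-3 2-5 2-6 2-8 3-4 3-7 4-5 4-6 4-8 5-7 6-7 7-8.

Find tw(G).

4

A width-4 tree decomposition is:
Bags: B1 = {1, 2, 4, 6, 7}  B2 = {1, 2, 4, 5, 7}  B3 = {1, 2, 3, 4, 7}  B4 = {0, 1, 2, 4, 7}  B5 = {1, 2, 4, 7, 8}
Tree: B1–B2, B2–B3, B3–B4, B4–B5
The largest bag has 5 vertices, giving width 4; this decomposition certifies tw(G) ≤ 4. For the lower bound: the 5 vertex sets {4,6}, {1,5}, {3,7}, {2}, {0} are disjoint, each induces a connected subgraph, and every pair is joined by at least one edge of G. Contracting each set to a single vertex therefore yields K_{5} as a minor, and since treewidth is minor-monotone, tw(G) ≥ tw(K_{5}) = 4. Combining the bounds, tw(G) = 4.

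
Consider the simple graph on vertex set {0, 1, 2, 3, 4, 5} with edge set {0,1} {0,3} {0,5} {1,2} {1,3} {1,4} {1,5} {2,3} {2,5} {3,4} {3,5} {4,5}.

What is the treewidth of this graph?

A width-3 tree decomposition is:
Bags: B1 = {1, 2, 3, 5}  B2 = {0, 1, 3, 5}  B3 = {1, 3, 4, 5}
Tree: B1–B2, B2–B3
The largest bag has 4 vertices, giving width 3; this decomposition certifies tw(G) ≤ 3. Conversely, {0, 1, 3, 5} is a clique of size 4, and the vertices of any clique must share a bag in every tree decomposition; so some bag has ≥ 4 vertices and tw(G) ≥ 3. Hence tw(G) = 3 exactly.

3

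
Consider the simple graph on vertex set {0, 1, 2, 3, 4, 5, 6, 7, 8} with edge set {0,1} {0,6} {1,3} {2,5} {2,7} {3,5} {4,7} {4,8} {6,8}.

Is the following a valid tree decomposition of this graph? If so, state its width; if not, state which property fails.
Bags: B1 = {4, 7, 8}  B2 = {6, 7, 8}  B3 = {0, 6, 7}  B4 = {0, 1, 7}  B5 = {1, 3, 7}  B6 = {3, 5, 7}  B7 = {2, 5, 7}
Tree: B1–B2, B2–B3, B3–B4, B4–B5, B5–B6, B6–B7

Vertex coverage: the bags together contain {0, 1, 2, 3, 4, 5, 6, 7, 8}, the full vertex set. Edge coverage: each edge of G has both endpoints in at least one bag. Running intersection: for every vertex, the bags containing it form a connected subtree. All three properties hold, so this is a valid tree decomposition of width max|bag| − 1 = 2, and hence tw(G) ≤ 2.

Yes; width 2.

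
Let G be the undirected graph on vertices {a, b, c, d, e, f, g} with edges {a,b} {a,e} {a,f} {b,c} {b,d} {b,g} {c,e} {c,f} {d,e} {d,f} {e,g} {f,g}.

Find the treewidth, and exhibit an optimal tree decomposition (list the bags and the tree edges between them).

Treewidth 3.
One such decomposition:
Bags: B1 = {b, e, f, g}  B2 = {b, d, e, f}  B3 = {a, b, e, f}  B4 = {b, c, e, f}
Tree: B1–B2, B2–B3, B3–B4

Every bag has size at most 4, so the width is 4 − 1 = 3 and tw(G) ≤ 3. For the lower bound: the 4 vertex sets {f,g}, {d,e}, {b}, {a} are disjoint, each induces a connected subgraph, and every pair is joined by at least one edge of G. Contracting each set to a single vertex therefore yields K_{4} as a minor, and since treewidth is minor-monotone, tw(G) ≥ tw(K_{4}) = 3. Therefore the treewidth is 3.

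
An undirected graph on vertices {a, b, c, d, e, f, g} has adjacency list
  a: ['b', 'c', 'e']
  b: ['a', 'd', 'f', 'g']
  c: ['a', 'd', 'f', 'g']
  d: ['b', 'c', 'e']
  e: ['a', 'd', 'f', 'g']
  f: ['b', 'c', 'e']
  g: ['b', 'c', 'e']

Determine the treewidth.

3

A width-3 tree decomposition is:
Bags: B1 = {b, c, e, g}  B2 = {a, b, c, e}  B3 = {b, c, d, e}  B4 = {b, c, e, f}
Tree: B1–B2, B2–B3, B3–B4
Each bag holds 4 vertices, so the decomposition has width 3, which upper-bounds the treewidth. For the lower bound: the 4 vertex sets {b,g}, {a,e}, {c}, {d} are disjoint, each induces a connected subgraph, and every pair is joined by at least one edge of G. Contracting each set to a single vertex therefore yields K_{4} as a minor, and since treewidth is minor-monotone, tw(G) ≥ tw(K_{4}) = 3. Hence tw(G) = 3 exactly.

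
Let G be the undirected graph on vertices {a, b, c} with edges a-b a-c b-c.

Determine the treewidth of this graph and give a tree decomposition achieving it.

Treewidth 2.
Bags: B1 = {a, b, c}
Tree: (single bag)

A single bag containing all 3 vertices is trivially a valid decomposition of width 2. For the lower bound, the 3 vertices {a, b, c} are pairwise adjacent, and any tree decomposition puts a clique entirely inside one bag — forcing width ≥ 2. Hence tw(G) = 2 exactly.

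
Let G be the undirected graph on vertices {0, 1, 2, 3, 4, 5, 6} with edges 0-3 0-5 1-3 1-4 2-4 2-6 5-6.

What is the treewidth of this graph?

2

A width-2 tree decomposition is:
Bags: B1 = {2, 4, 6}  B2 = {1, 4, 6}  B3 = {1, 3, 6}  B4 = {0, 3, 6}  B5 = {0, 5, 6}
Tree: B1–B2, B2–B3, B3–B4, B4–B5
The largest bag has 3 vertices, giving width 2; this decomposition certifies tw(G) ≤ 2. For the lower bound, G contains the cycle 6–2–4–1–3–0–5–6, so G is not a forest; only forests have treewidth ≤ 1, hence tw(G) ≥ 2. Combining the bounds, tw(G) = 2.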